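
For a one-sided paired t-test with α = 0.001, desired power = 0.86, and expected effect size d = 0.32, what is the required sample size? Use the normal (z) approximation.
n = 170 pairs

Sample size formula (paired t-test, normal approximation):
n = ((z_α + z_β) / d)²

z_α = 3.090 (for α = 0.001, one-sided)
z_β = 1.080 (for power = 0.86)
d = 0.32

n = ((3.090 + 1.080) / 0.32)²
n = (13.031)²
n ≈ 169.81
Round up to the next whole number: n = 170 pairs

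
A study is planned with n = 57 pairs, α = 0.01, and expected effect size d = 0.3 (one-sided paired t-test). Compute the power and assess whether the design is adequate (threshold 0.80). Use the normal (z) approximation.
Power ≈ 0.48; the study is underpowered (power < 0.80)

Power calculation (paired t-test, normal approximation):
z_β = d · √n - z_α
z_β = 0.3 · √57 - 2.326
z_β = 0.3 · 7.550 - 2.326
z_β = -0.061

Power = Φ(z_β) = Φ(-0.061) ≈ 0.476

Effect size d = 0.3 is small by Cohen's convention (0.2/0.5/0.8).

Threshold: power ≥ 0.80 is conventionally adequate.
Power ≈ 0.48 → the study is underpowered (power < 0.80).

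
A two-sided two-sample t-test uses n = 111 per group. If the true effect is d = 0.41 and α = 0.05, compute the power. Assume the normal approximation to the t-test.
Power ≈ 0.86

Power calculation (two-sample t-test, normal approximation):
z_β = d · √(n/2) - z_{α/2}
z_β = 0.41 · √(111/2) - 1.960
z_β = 0.41 · 7.450 - 1.960
z_β = 1.094

Power = Φ(z_β) = Φ(1.094) ≈ 0.863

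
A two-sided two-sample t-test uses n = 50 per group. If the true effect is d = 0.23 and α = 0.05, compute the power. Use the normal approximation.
Power ≈ 0.21

Power calculation (two-sample t-test, normal approximation):
z_β = d · √(n/2) - z_{α/2}
z_β = 0.23 · √(50/2) - 1.960
z_β = 0.23 · 5.000 - 1.960
z_β = -0.810

Power = Φ(z_β) = Φ(-0.810) ≈ 0.209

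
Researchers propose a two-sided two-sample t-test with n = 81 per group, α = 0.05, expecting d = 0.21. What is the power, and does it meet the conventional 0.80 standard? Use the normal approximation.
Power ≈ 0.27; the study is underpowered (power < 0.80)

Power calculation (two-sample t-test, normal approximation):
z_β = d · √(n/2) - z_{α/2}
z_β = 0.21 · √(81/2) - 1.960
z_β = 0.21 · 6.364 - 1.960
z_β = -0.624

Power = Φ(z_β) = Φ(-0.624) ≈ 0.266

Effect size d = 0.21 is small by Cohen's convention (0.2/0.5/0.8).

Threshold: power ≥ 0.80 is conventionally adequate.
Power ≈ 0.27 → the study is underpowered (power < 0.80).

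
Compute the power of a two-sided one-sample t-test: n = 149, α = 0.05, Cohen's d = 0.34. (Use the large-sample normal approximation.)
Power ≈ 0.99

Power calculation (one-sample t-test, normal approximation):
z_β = d · √n - z_{α/2}
z_β = 0.34 · √149 - 1.960
z_β = 0.34 · 12.207 - 1.960
z_β = 2.190

Power = Φ(z_β) = Φ(2.190) ≈ 0.986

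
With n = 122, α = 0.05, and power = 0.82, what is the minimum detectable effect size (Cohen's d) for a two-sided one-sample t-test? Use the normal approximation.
d ≈ 0.26

Minimum detectable effect (one-sample t-test, normal approximation):
d = (z_{α/2} + z_β) / √n
d = (1.960 + 0.915) / √122
d = 2.875 / 11.045
d ≈ 0.26

By Cohen's convention (0.2 small / 0.5 medium / 0.8 large): small effect.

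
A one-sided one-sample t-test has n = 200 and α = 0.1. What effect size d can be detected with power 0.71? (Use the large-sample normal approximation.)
d ≈ 0.13

Minimum detectable effect (one-sample t-test, normal approximation):
d = (z_α + z_β) / √n
d = (1.282 + 0.553) / √200
d = 1.835 / 14.142
d ≈ 0.13

By Cohen's convention (0.2 small / 0.5 medium / 0.8 large): very small effect.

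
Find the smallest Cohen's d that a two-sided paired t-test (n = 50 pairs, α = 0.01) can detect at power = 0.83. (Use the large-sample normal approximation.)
d ≈ 0.50

Minimum detectable effect (paired t-test, normal approximation):
d = (z_{α/2} + z_β) / √n
d = (2.576 + 0.954) / √50
d = 3.530 / 7.071
d ≈ 0.50

By Cohen's convention (0.2 small / 0.5 medium / 0.8 large): medium effect.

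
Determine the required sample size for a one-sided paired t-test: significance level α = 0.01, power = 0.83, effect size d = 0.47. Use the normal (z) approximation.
n = 49 pairs

Sample size formula (paired t-test, normal approximation):
n = ((z_α + z_β) / d)²

z_α = 2.326 (for α = 0.01, one-sided)
z_β = 0.954 (for power = 0.83)
d = 0.47

n = ((2.326 + 0.954) / 0.47)²
n = (6.979)²
n ≈ 48.71
Round up to the next whole number: n = 49 pairs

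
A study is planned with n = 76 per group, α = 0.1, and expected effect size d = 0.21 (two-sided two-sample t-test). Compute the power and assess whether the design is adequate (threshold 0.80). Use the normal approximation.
Power ≈ 0.36; the study is underpowered (power < 0.80)

Power calculation (two-sample t-test, normal approximation):
z_β = d · √(n/2) - z_{α/2}
z_β = 0.21 · √(76/2) - 1.645
z_β = 0.21 · 6.164 - 1.645
z_β = -0.350

Power = Φ(z_β) = Φ(-0.350) ≈ 0.363

Effect size d = 0.21 is small by Cohen's convention (0.2/0.5/0.8).

Threshold: power ≥ 0.80 is conventionally adequate.
Power ≈ 0.36 → the study is underpowered (power < 0.80).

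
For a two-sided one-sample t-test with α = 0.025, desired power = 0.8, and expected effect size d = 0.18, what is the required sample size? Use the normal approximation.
n = 294

Sample size formula (one-sample t-test, normal approximation):
n = ((z_{α/2} + z_β) / d)²

z_{α/2} = 2.241 (for α = 0.025, two-sided)
z_β = 0.842 (for power = 0.8)
d = 0.18

n = ((2.241 + 0.842) / 0.18)²
n = (17.128)²
n ≈ 293.37
Round up to the next whole number: n = 294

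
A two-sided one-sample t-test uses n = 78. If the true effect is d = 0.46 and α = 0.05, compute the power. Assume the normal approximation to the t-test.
Power ≈ 0.98

Power calculation (one-sample t-test, normal approximation):
z_β = d · √n - z_{α/2}
z_β = 0.46 · √78 - 1.960
z_β = 0.46 · 8.832 - 1.960
z_β = 2.103

Power = Φ(z_β) = Φ(2.103) ≈ 0.982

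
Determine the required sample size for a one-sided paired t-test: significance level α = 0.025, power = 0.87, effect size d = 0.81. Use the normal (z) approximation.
n = 15 pairs

Sample size formula (paired t-test, normal approximation):
n = ((z_α + z_β) / d)²

z_α = 1.960 (for α = 0.025, one-sided)
z_β = 1.126 (for power = 0.87)
d = 0.81

n = ((1.960 + 1.126) / 0.81)²
n = (3.810)²
n ≈ 14.52
Round up to the next whole number: n = 15 pairs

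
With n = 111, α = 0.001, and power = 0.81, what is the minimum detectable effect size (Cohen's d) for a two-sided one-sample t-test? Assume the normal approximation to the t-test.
d ≈ 0.40

Minimum detectable effect (one-sample t-test, normal approximation):
d = (z_{α/2} + z_β) / √n
d = (3.291 + 0.878) / √111
d = 4.168 / 10.536
d ≈ 0.40

By Cohen's convention (0.2 small / 0.5 medium / 0.8 large): small effect.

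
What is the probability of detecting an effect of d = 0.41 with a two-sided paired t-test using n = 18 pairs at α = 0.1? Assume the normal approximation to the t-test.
Power ≈ 0.54

Power calculation (paired t-test, normal approximation):
z_β = d · √n - z_{α/2}
z_β = 0.41 · √18 - 1.645
z_β = 0.41 · 4.243 - 1.645
z_β = 0.095

Power = Φ(z_β) = Φ(0.095) ≈ 0.538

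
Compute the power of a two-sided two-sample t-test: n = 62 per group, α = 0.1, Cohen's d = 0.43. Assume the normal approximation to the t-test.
Power ≈ 0.77

Power calculation (two-sample t-test, normal approximation):
z_β = d · √(n/2) - z_{α/2}
z_β = 0.43 · √(62/2) - 1.645
z_β = 0.43 · 5.568 - 1.645
z_β = 0.749

Power = Φ(z_β) = Φ(0.749) ≈ 0.773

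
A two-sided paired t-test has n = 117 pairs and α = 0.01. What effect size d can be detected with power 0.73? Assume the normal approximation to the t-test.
d ≈ 0.29

Minimum detectable effect (paired t-test, normal approximation):
d = (z_{α/2} + z_β) / √n
d = (2.576 + 0.613) / √117
d = 3.189 / 10.817
d ≈ 0.29

By Cohen's convention (0.2 small / 0.5 medium / 0.8 large): small effect.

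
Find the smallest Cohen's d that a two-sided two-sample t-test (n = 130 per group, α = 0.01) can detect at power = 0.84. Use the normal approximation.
d ≈ 0.44

Minimum detectable effect (two-sample t-test, normal approximation):
d = (z_{α/2} + z_β) / √(n/2)
d = (2.576 + 0.994) / √(130/2)
d = 3.570 / 8.062
d ≈ 0.44

By Cohen's convention (0.2 small / 0.5 medium / 0.8 large): small effect.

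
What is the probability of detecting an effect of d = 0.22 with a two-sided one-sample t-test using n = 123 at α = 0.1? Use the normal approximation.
Power ≈ 0.79

Power calculation (one-sample t-test, normal approximation):
z_β = d · √n - z_{α/2}
z_β = 0.22 · √123 - 1.645
z_β = 0.22 · 11.091 - 1.645
z_β = 0.795

Power = Φ(z_β) = Φ(0.795) ≈ 0.787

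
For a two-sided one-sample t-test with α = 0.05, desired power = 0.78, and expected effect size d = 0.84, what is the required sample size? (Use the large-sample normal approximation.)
n = 11

Sample size formula (one-sample t-test, normal approximation):
n = ((z_{α/2} + z_β) / d)²

z_{α/2} = 1.960 (for α = 0.05, two-sided)
z_β = 0.772 (for power = 0.78)
d = 0.84

n = ((1.960 + 0.772) / 0.84)²
n = (3.252)²
n ≈ 10.58
Round up to the next whole number: n = 11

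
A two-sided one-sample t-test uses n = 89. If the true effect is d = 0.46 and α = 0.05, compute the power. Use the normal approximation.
Power ≈ 0.99

Power calculation (one-sample t-test, normal approximation):
z_β = d · √n - z_{α/2}
z_β = 0.46 · √89 - 1.960
z_β = 0.46 · 9.434 - 1.960
z_β = 2.380

Power = Φ(z_β) = Φ(2.380) ≈ 0.991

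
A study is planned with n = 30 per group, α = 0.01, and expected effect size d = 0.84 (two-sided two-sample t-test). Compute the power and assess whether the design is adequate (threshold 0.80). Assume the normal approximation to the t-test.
Power ≈ 0.75; the study is underpowered (power < 0.80)

Power calculation (two-sample t-test, normal approximation):
z_β = d · √(n/2) - z_{α/2}
z_β = 0.84 · √(30/2) - 2.576
z_β = 0.84 · 3.873 - 2.576
z_β = 0.677

Power = Φ(z_β) = Φ(0.677) ≈ 0.751

Effect size d = 0.84 is large by Cohen's convention (0.2/0.5/0.8).

Threshold: power ≥ 0.80 is conventionally adequate.
Power ≈ 0.75 → the study is underpowered (power < 0.80).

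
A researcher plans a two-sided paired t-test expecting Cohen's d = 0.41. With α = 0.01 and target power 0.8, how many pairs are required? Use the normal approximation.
n = 70 pairs

Sample size formula (paired t-test, normal approximation):
n = ((z_{α/2} + z_β) / d)²

z_{α/2} = 2.576 (for α = 0.01, two-sided)
z_β = 0.842 (for power = 0.8)
d = 0.41

n = ((2.576 + 0.842) / 0.41)²
n = (8.337)²
n ≈ 69.51
Round up to the next whole number: n = 70 pairs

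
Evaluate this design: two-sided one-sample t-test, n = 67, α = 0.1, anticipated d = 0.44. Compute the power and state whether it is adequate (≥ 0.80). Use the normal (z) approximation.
Power ≈ 0.97; the study is adequately powered (power ≥ 0.80)

Power calculation (one-sample t-test, normal approximation):
z_β = d · √n - z_{α/2}
z_β = 0.44 · √67 - 1.645
z_β = 0.44 · 8.185 - 1.645
z_β = 1.957

Power = Φ(z_β) = Φ(1.957) ≈ 0.975

Effect size d = 0.44 is small by Cohen's convention (0.2/0.5/0.8).

Threshold: power ≥ 0.80 is conventionally adequate.
Power ≈ 0.97 → the study is adequately powered (power ≥ 0.80).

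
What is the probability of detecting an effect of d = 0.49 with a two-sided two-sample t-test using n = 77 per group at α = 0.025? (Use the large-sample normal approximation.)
Power ≈ 0.79

Power calculation (two-sample t-test, normal approximation):
z_β = d · √(n/2) - z_{α/2}
z_β = 0.49 · √(77/2) - 2.241
z_β = 0.49 · 6.205 - 2.241
z_β = 0.799

Power = Φ(z_β) = Φ(0.799) ≈ 0.788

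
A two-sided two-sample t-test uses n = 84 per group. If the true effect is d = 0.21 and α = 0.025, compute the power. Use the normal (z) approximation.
Power ≈ 0.19

Power calculation (two-sample t-test, normal approximation):
z_β = d · √(n/2) - z_{α/2}
z_β = 0.21 · √(84/2) - 2.241
z_β = 0.21 · 6.481 - 2.241
z_β = -0.880

Power = Φ(z_β) = Φ(-0.880) ≈ 0.189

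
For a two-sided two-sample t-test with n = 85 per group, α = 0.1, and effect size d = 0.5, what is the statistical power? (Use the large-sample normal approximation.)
Power ≈ 0.95

Power calculation (two-sample t-test, normal approximation):
z_β = d · √(n/2) - z_{α/2}
z_β = 0.5 · √(85/2) - 1.645
z_β = 0.5 · 6.519 - 1.645
z_β = 1.615

Power = Φ(z_β) = Φ(1.615) ≈ 0.947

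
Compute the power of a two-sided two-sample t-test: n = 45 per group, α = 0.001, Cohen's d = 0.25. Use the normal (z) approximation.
Power ≈ 0.02

Power calculation (two-sample t-test, normal approximation):
z_β = d · √(n/2) - z_{α/2}
z_β = 0.25 · √(45/2) - 3.291
z_β = 0.25 · 4.743 - 3.291
z_β = -2.105

Power = Φ(z_β) = Φ(-2.105) ≈ 0.018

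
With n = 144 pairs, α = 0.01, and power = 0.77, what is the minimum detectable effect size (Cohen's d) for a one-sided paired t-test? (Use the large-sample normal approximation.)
d ≈ 0.26

Minimum detectable effect (paired t-test, normal approximation):
d = (z_α + z_β) / √n
d = (2.326 + 0.739) / √144
d = 3.065 / 12.000
d ≈ 0.26

By Cohen's convention (0.2 small / 0.5 medium / 0.8 large): small effect.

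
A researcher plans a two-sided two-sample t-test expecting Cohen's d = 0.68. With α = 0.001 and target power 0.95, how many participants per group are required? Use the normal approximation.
n = 106 per group

Sample size formula (two-sample t-test, normal approximation):
n = 2 · ((z_{α/2} + z_β) / d)²

z_{α/2} = 3.291 (for α = 0.001, two-sided)
z_β = 1.645 (for power = 0.95)
d = 0.68

n = 2 · ((3.291 + 1.645) / 0.68)²
n = 2 · (7.259)²
n ≈ 105.39
Round up to the next whole number: n = 106 per group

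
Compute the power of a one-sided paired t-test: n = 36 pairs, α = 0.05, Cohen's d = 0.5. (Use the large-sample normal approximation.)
Power ≈ 0.91

Power calculation (paired t-test, normal approximation):
z_β = d · √n - z_α
z_β = 0.5 · √36 - 1.645
z_β = 0.5 · 6.000 - 1.645
z_β = 1.355

Power = Φ(z_β) = Φ(1.355) ≈ 0.912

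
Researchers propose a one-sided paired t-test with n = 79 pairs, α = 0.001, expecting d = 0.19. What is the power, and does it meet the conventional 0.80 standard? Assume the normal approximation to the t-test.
Power ≈ 0.08; the study is underpowered (power < 0.80)

Power calculation (paired t-test, normal approximation):
z_β = d · √n - z_α
z_β = 0.19 · √79 - 3.090
z_β = 0.19 · 8.888 - 3.090
z_β = -1.401

Power = Φ(z_β) = Φ(-1.401) ≈ 0.081

Effect size d = 0.19 is very small by Cohen's convention (0.2/0.5/0.8).

Threshold: power ≥ 0.80 is conventionally adequate.
Power ≈ 0.08 → the study is underpowered (power < 0.80).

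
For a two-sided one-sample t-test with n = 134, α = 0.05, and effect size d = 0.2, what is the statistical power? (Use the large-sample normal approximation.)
Power ≈ 0.64

Power calculation (one-sample t-test, normal approximation):
z_β = d · √n - z_{α/2}
z_β = 0.2 · √134 - 1.960
z_β = 0.2 · 11.576 - 1.960
z_β = 0.355

Power = Φ(z_β) = Φ(0.355) ≈ 0.639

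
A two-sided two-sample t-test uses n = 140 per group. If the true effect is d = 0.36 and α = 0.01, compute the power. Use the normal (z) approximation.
Power ≈ 0.67

Power calculation (two-sample t-test, normal approximation):
z_β = d · √(n/2) - z_{α/2}
z_β = 0.36 · √(140/2) - 2.576
z_β = 0.36 · 8.367 - 2.576
z_β = 0.436

Power = Φ(z_β) = Φ(0.436) ≈ 0.669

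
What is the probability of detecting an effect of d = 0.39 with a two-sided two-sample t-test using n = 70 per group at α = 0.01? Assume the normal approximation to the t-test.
Power ≈ 0.39

Power calculation (two-sample t-test, normal approximation):
z_β = d · √(n/2) - z_{α/2}
z_β = 0.39 · √(70/2) - 2.576
z_β = 0.39 · 5.916 - 2.576
z_β = -0.269

Power = Φ(z_β) = Φ(-0.269) ≈ 0.394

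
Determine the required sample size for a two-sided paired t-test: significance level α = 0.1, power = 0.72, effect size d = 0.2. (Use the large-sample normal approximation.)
n = 125 pairs

Sample size formula (paired t-test, normal approximation):
n = ((z_{α/2} + z_β) / d)²

z_{α/2} = 1.645 (for α = 0.1, two-sided)
z_β = 0.583 (for power = 0.72)
d = 0.2

n = ((1.645 + 0.583) / 0.2)²
n = (11.140)²
n ≈ 124.10
Round up to the next whole number: n = 125 pairs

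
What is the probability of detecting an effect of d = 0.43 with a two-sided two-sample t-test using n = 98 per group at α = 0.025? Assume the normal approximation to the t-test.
Power ≈ 0.78

Power calculation (two-sample t-test, normal approximation):
z_β = d · √(n/2) - z_{α/2}
z_β = 0.43 · √(98/2) - 2.241
z_β = 0.43 · 7.000 - 2.241
z_β = 0.769

Power = Φ(z_β) = Φ(0.769) ≈ 0.779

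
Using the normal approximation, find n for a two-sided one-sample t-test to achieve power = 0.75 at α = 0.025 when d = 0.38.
n = 59

Sample size formula (one-sample t-test, normal approximation):
n = ((z_{α/2} + z_β) / d)²

z_{α/2} = 2.241 (for α = 0.025, two-sided)
z_β = 0.674 (for power = 0.75)
d = 0.38

n = ((2.241 + 0.674) / 0.38)²
n = (7.671)²
n ≈ 58.84
Round up to the next whole number: n = 59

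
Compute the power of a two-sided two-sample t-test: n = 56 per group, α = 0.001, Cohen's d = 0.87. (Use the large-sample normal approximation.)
Power ≈ 0.91

Power calculation (two-sample t-test, normal approximation):
z_β = d · √(n/2) - z_{α/2}
z_β = 0.87 · √(56/2) - 3.291
z_β = 0.87 · 5.292 - 3.291
z_β = 1.313

Power = Φ(z_β) = Φ(1.313) ≈ 0.905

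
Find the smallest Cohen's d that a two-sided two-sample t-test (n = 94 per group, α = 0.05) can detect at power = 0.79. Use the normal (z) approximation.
d ≈ 0.40

Minimum detectable effect (two-sample t-test, normal approximation):
d = (z_{α/2} + z_β) / √(n/2)
d = (1.960 + 0.806) / √(94/2)
d = 2.766 / 6.856
d ≈ 0.40

By Cohen's convention (0.2 small / 0.5 medium / 0.8 large): small effect.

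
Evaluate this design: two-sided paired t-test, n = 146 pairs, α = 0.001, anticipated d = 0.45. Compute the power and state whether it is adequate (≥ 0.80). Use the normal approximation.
Power ≈ 0.98; the study is adequately powered (power ≥ 0.80)

Power calculation (paired t-test, normal approximation):
z_β = d · √n - z_{α/2}
z_β = 0.45 · √146 - 3.291
z_β = 0.45 · 12.083 - 3.291
z_β = 2.147

Power = Φ(z_β) = Φ(2.147) ≈ 0.984

Effect size d = 0.45 is small by Cohen's convention (0.2/0.5/0.8).

Threshold: power ≥ 0.80 is conventionally adequate.
Power ≈ 0.98 → the study is adequately powered (power ≥ 0.80).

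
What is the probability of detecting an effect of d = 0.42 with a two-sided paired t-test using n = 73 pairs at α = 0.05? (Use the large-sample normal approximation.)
Power ≈ 0.95

Power calculation (paired t-test, normal approximation):
z_β = d · √n - z_{α/2}
z_β = 0.42 · √73 - 1.960
z_β = 0.42 · 8.544 - 1.960
z_β = 1.629

Power = Φ(z_β) = Φ(1.629) ≈ 0.948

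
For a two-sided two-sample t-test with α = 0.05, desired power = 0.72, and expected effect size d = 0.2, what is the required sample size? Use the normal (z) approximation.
n = 324 per group

Sample size formula (two-sample t-test, normal approximation):
n = 2 · ((z_{α/2} + z_β) / d)²

z_{α/2} = 1.960 (for α = 0.05, two-sided)
z_β = 0.583 (for power = 0.72)
d = 0.2

n = 2 · ((1.960 + 0.583) / 0.2)²
n = 2 · (12.715)²
n ≈ 323.34
Round up to the next whole number: n = 324 per group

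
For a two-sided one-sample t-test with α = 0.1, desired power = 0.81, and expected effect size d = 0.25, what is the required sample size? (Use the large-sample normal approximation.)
n = 102

Sample size formula (one-sample t-test, normal approximation):
n = ((z_{α/2} + z_β) / d)²

z_{α/2} = 1.645 (for α = 0.1, two-sided)
z_β = 0.878 (for power = 0.81)
d = 0.25

n = ((1.645 + 0.878) / 0.25)²
n = (10.092)²
n ≈ 101.85
Round up to the next whole number: n = 102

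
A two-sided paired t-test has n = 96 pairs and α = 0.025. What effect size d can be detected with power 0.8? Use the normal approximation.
d ≈ 0.31

Minimum detectable effect (paired t-test, normal approximation):
d = (z_{α/2} + z_β) / √n
d = (2.241 + 0.842) / √96
d = 3.083 / 9.798
d ≈ 0.31

By Cohen's convention (0.2 small / 0.5 medium / 0.8 large): small effect.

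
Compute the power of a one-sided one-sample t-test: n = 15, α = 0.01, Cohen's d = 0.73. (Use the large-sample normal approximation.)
Power ≈ 0.69

Power calculation (one-sample t-test, normal approximation):
z_β = d · √n - z_α
z_β = 0.73 · √15 - 2.326
z_β = 0.73 · 3.873 - 2.326
z_β = 0.501

Power = Φ(z_β) = Φ(0.501) ≈ 0.692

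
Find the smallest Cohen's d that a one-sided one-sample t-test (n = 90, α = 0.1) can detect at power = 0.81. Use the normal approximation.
d ≈ 0.23

Minimum detectable effect (one-sample t-test, normal approximation):
d = (z_α + z_β) / √n
d = (1.282 + 0.878) / √90
d = 2.159 / 9.487
d ≈ 0.23

By Cohen's convention (0.2 small / 0.5 medium / 0.8 large): small effect.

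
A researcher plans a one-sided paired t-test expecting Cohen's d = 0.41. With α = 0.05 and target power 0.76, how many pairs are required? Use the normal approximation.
n = 33 pairs

Sample size formula (paired t-test, normal approximation):
n = ((z_α + z_β) / d)²

z_α = 1.645 (for α = 0.05, one-sided)
z_β = 0.706 (for power = 0.76)
d = 0.41

n = ((1.645 + 0.706) / 0.41)²
n = (5.734)²
n ≈ 32.88
Round up to the next whole number: n = 33 pairs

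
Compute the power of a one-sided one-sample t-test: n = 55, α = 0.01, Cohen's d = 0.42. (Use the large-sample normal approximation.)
Power ≈ 0.78

Power calculation (one-sample t-test, normal approximation):
z_β = d · √n - z_α
z_β = 0.42 · √55 - 2.326
z_β = 0.42 · 7.416 - 2.326
z_β = 0.788

Power = Φ(z_β) = Φ(0.788) ≈ 0.785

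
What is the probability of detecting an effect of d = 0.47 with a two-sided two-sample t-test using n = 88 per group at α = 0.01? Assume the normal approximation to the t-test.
Power ≈ 0.71

Power calculation (two-sample t-test, normal approximation):
z_β = d · √(n/2) - z_{α/2}
z_β = 0.47 · √(88/2) - 2.576
z_β = 0.47 · 6.633 - 2.576
z_β = 0.542

Power = Φ(z_β) = Φ(0.542) ≈ 0.706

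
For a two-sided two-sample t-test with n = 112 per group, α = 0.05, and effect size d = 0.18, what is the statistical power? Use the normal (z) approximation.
Power ≈ 0.27

Power calculation (two-sample t-test, normal approximation):
z_β = d · √(n/2) - z_{α/2}
z_β = 0.18 · √(112/2) - 1.960
z_β = 0.18 · 7.483 - 1.960
z_β = -0.613

Power = Φ(z_β) = Φ(-0.613) ≈ 0.270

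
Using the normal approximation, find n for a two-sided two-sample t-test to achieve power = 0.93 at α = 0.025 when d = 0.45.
n = 137 per group

Sample size formula (two-sample t-test, normal approximation):
n = 2 · ((z_{α/2} + z_β) / d)²

z_{α/2} = 2.241 (for α = 0.025, two-sided)
z_β = 1.476 (for power = 0.93)
d = 0.45

n = 2 · ((2.241 + 1.476) / 0.45)²
n = 2 · (8.260)²
n ≈ 136.46
Round up to the next whole number: n = 137 per group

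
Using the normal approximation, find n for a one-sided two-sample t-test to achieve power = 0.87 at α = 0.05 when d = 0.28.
n = 196 per group

Sample size formula (two-sample t-test, normal approximation):
n = 2 · ((z_α + z_β) / d)²

z_α = 1.645 (for α = 0.05, one-sided)
z_β = 1.126 (for power = 0.87)
d = 0.28

n = 2 · ((1.645 + 1.126) / 0.28)²
n = 2 · (9.896)²
n ≈ 195.86
Round up to the next whole number: n = 196 per group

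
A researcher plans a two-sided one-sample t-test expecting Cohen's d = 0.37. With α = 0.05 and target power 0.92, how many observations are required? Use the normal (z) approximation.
n = 83

Sample size formula (one-sample t-test, normal approximation):
n = ((z_{α/2} + z_β) / d)²

z_{α/2} = 1.960 (for α = 0.05, two-sided)
z_β = 1.405 (for power = 0.92)
d = 0.37

n = ((1.960 + 1.405) / 0.37)²
n = (9.095)²
n ≈ 82.72
Round up to the next whole number: n = 83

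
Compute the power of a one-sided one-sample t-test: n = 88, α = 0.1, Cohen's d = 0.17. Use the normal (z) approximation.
Power ≈ 0.62

Power calculation (one-sample t-test, normal approximation):
z_β = d · √n - z_α
z_β = 0.17 · √88 - 1.282
z_β = 0.17 · 9.381 - 1.282
z_β = 0.313

Power = Φ(z_β) = Φ(0.313) ≈ 0.623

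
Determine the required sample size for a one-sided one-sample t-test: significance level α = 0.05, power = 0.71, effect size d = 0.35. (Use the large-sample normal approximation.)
n = 40

Sample size formula (one-sample t-test, normal approximation):
n = ((z_α + z_β) / d)²

z_α = 1.645 (for α = 0.05, one-sided)
z_β = 0.553 (for power = 0.71)
d = 0.35

n = ((1.645 + 0.553) / 0.35)²
n = (6.280)²
n ≈ 39.44
Round up to the next whole number: n = 40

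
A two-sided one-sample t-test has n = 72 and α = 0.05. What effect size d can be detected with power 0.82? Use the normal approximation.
d ≈ 0.34

Minimum detectable effect (one-sample t-test, normal approximation):
d = (z_{α/2} + z_β) / √n
d = (1.960 + 0.915) / √72
d = 2.875 / 8.485
d ≈ 0.34

By Cohen's convention (0.2 small / 0.5 medium / 0.8 large): small effect.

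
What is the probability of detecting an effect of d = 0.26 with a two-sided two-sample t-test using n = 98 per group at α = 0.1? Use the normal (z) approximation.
Power ≈ 0.57

Power calculation (two-sample t-test, normal approximation):
z_β = d · √(n/2) - z_{α/2}
z_β = 0.26 · √(98/2) - 1.645
z_β = 0.26 · 7.000 - 1.645
z_β = 0.175

Power = Φ(z_β) = Φ(0.175) ≈ 0.570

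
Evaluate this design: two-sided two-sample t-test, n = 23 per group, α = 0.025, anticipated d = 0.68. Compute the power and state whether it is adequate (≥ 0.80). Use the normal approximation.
Power ≈ 0.53; the study is underpowered (power < 0.80)

Power calculation (two-sample t-test, normal approximation):
z_β = d · √(n/2) - z_{α/2}
z_β = 0.68 · √(23/2) - 2.241
z_β = 0.68 · 3.391 - 2.241
z_β = 0.065

Power = Φ(z_β) = Φ(0.065) ≈ 0.526

Effect size d = 0.68 is medium by Cohen's convention (0.2/0.5/0.8).

Threshold: power ≥ 0.80 is conventionally adequate.
Power ≈ 0.53 → the study is underpowered (power < 0.80).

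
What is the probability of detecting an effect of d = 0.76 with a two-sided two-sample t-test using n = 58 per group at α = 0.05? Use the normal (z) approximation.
Power ≈ 0.98

Power calculation (two-sample t-test, normal approximation):
z_β = d · √(n/2) - z_{α/2}
z_β = 0.76 · √(58/2) - 1.960
z_β = 0.76 · 5.385 - 1.960
z_β = 2.133

Power = Φ(z_β) = Φ(2.133) ≈ 0.984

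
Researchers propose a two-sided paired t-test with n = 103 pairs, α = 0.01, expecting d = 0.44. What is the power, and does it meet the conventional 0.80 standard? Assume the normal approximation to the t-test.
Power ≈ 0.97; the study is adequately powered (power ≥ 0.80)

Power calculation (paired t-test, normal approximation):
z_β = d · √n - z_{α/2}
z_β = 0.44 · √103 - 2.576
z_β = 0.44 · 10.149 - 2.576
z_β = 1.890

Power = Φ(z_β) = Φ(1.890) ≈ 0.971

Effect size d = 0.44 is small by Cohen's convention (0.2/0.5/0.8).

Threshold: power ≥ 0.80 is conventionally adequate.
Power ≈ 0.97 → the study is adequately powered (power ≥ 0.80).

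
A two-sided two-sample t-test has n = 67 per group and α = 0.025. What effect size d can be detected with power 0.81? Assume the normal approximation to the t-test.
d ≈ 0.54

Minimum detectable effect (two-sample t-test, normal approximation):
d = (z_{α/2} + z_β) / √(n/2)
d = (2.241 + 0.878) / √(67/2)
d = 3.119 / 5.788
d ≈ 0.54

By Cohen's convention (0.2 small / 0.5 medium / 0.8 large): medium effect.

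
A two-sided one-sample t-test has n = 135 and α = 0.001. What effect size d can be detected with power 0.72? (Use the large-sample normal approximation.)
d ≈ 0.33

Minimum detectable effect (one-sample t-test, normal approximation):
d = (z_{α/2} + z_β) / √n
d = (3.291 + 0.583) / √135
d = 3.873 / 11.619
d ≈ 0.33

By Cohen's convention (0.2 small / 0.5 medium / 0.8 large): small effect.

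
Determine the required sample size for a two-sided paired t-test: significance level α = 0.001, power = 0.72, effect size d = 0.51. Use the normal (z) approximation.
n = 58 pairs

Sample size formula (paired t-test, normal approximation):
n = ((z_{α/2} + z_β) / d)²

z_{α/2} = 3.291 (for α = 0.001, two-sided)
z_β = 0.583 (for power = 0.72)
d = 0.51

n = ((3.291 + 0.583) / 0.51)²
n = (7.596)²
n ≈ 57.70
Round up to the next whole number: n = 58 pairs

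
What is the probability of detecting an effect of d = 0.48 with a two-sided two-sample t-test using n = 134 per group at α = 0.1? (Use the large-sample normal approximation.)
Power ≈ 0.99

Power calculation (two-sample t-test, normal approximation):
z_β = d · √(n/2) - z_{α/2}
z_β = 0.48 · √(134/2) - 1.645
z_β = 0.48 · 8.185 - 1.645
z_β = 2.284

Power = Φ(z_β) = Φ(2.284) ≈ 0.989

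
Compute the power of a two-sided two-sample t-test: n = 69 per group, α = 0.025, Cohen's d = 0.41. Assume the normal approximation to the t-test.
Power ≈ 0.57

Power calculation (two-sample t-test, normal approximation):
z_β = d · √(n/2) - z_{α/2}
z_β = 0.41 · √(69/2) - 2.241
z_β = 0.41 · 5.874 - 2.241
z_β = 0.167

Power = Φ(z_β) = Φ(0.167) ≈ 0.566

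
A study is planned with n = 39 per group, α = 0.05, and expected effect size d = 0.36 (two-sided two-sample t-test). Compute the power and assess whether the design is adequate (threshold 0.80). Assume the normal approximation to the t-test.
Power ≈ 0.36; the study is underpowered (power < 0.80)

Power calculation (two-sample t-test, normal approximation):
z_β = d · √(n/2) - z_{α/2}
z_β = 0.36 · √(39/2) - 1.960
z_β = 0.36 · 4.416 - 1.960
z_β = -0.370

Power = Φ(z_β) = Φ(-0.370) ≈ 0.356

Effect size d = 0.36 is small by Cohen's convention (0.2/0.5/0.8).

Threshold: power ≥ 0.80 is conventionally adequate.
Power ≈ 0.36 → the study is underpowered (power < 0.80).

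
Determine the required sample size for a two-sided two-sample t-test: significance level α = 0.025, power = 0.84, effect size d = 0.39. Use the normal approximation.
n = 138 per group

Sample size formula (two-sample t-test, normal approximation):
n = 2 · ((z_{α/2} + z_β) / d)²

z_{α/2} = 2.241 (for α = 0.025, two-sided)
z_β = 0.994 (for power = 0.84)
d = 0.39

n = 2 · ((2.241 + 0.994) / 0.39)²
n = 2 · (8.295)²
n ≈ 137.61
Round up to the next whole number: n = 138 per group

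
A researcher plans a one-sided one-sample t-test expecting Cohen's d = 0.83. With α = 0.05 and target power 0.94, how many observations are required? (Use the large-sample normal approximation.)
n = 15

Sample size formula (one-sample t-test, normal approximation):
n = ((z_α + z_β) / d)²

z_α = 1.645 (for α = 0.05, one-sided)
z_β = 1.555 (for power = 0.94)
d = 0.83

n = ((1.645 + 1.555) / 0.83)²
n = (3.855)²
n ≈ 14.86
Round up to the next whole number: n = 15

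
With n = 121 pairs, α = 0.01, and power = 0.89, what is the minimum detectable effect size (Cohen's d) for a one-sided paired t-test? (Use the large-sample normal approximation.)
d ≈ 0.32

Minimum detectable effect (paired t-test, normal approximation):
d = (z_α + z_β) / √n
d = (2.326 + 1.227) / √121
d = 3.553 / 11.000
d ≈ 0.32

By Cohen's convention (0.2 small / 0.5 medium / 0.8 large): small effect.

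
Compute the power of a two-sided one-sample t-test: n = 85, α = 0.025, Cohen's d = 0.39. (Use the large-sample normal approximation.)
Power ≈ 0.91

Power calculation (one-sample t-test, normal approximation):
z_β = d · √n - z_{α/2}
z_β = 0.39 · √85 - 2.241
z_β = 0.39 · 9.220 - 2.241
z_β = 1.354

Power = Φ(z_β) = Φ(1.354) ≈ 0.912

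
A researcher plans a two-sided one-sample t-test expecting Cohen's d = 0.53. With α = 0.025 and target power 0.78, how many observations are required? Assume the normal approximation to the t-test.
n = 33

Sample size formula (one-sample t-test, normal approximation):
n = ((z_{α/2} + z_β) / d)²

z_{α/2} = 2.241 (for α = 0.025, two-sided)
z_β = 0.772 (for power = 0.78)
d = 0.53

n = ((2.241 + 0.772) / 0.53)²
n = (5.685)²
n ≈ 32.32
Round up to the next whole number: n = 33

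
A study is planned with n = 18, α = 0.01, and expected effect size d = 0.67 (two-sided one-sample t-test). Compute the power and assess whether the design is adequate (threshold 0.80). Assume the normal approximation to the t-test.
Power ≈ 0.61; the study is underpowered (power < 0.80)

Power calculation (one-sample t-test, normal approximation):
z_β = d · √n - z_{α/2}
z_β = 0.67 · √18 - 2.576
z_β = 0.67 · 4.243 - 2.576
z_β = 0.267

Power = Φ(z_β) = Φ(0.267) ≈ 0.605

Effect size d = 0.67 is medium by Cohen's convention (0.2/0.5/0.8).

Threshold: power ≥ 0.80 is conventionally adequate.
Power ≈ 0.61 → the study is underpowered (power < 0.80).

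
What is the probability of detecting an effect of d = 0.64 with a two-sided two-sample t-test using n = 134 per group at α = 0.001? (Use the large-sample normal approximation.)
Power ≈ 0.97

Power calculation (two-sample t-test, normal approximation):
z_β = d · √(n/2) - z_{α/2}
z_β = 0.64 · √(134/2) - 3.291
z_β = 0.64 · 8.185 - 3.291
z_β = 1.948

Power = Φ(z_β) = Φ(1.948) ≈ 0.974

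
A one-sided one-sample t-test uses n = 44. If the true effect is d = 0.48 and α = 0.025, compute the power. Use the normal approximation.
Power ≈ 0.89

Power calculation (one-sample t-test, normal approximation):
z_β = d · √n - z_α
z_β = 0.48 · √44 - 1.960
z_β = 0.48 · 6.633 - 1.960
z_β = 1.224

Power = Φ(z_β) = Φ(1.224) ≈ 0.890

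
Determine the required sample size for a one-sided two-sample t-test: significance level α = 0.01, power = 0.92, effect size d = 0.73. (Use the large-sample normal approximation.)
n = 53 per group

Sample size formula (two-sample t-test, normal approximation):
n = 2 · ((z_α + z_β) / d)²

z_α = 2.326 (for α = 0.01, one-sided)
z_β = 1.405 (for power = 0.92)
d = 0.73

n = 2 · ((2.326 + 1.405) / 0.73)²
n = 2 · (5.111)²
n ≈ 52.24
Round up to the next whole number: n = 53 per group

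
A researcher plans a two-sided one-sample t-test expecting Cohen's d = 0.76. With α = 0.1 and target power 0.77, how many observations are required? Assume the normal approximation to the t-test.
n = 10

Sample size formula (one-sample t-test, normal approximation):
n = ((z_{α/2} + z_β) / d)²

z_{α/2} = 1.645 (for α = 0.1, two-sided)
z_β = 0.739 (for power = 0.77)
d = 0.76

n = ((1.645 + 0.739) / 0.76)²
n = (3.137)²
n ≈ 9.84
Round up to the next whole number: n = 10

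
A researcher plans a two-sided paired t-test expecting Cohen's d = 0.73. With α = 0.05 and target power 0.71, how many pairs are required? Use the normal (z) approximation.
n = 12 pairs

Sample size formula (paired t-test, normal approximation):
n = ((z_{α/2} + z_β) / d)²

z_{α/2} = 1.960 (for α = 0.05, two-sided)
z_β = 0.553 (for power = 0.71)
d = 0.73

n = ((1.960 + 0.553) / 0.73)²
n = (3.442)²
n ≈ 11.85
Round up to the next whole number: n = 12 pairs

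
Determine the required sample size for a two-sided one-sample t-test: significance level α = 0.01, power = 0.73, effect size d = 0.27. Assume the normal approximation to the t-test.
n = 140

Sample size formula (one-sample t-test, normal approximation):
n = ((z_{α/2} + z_β) / d)²

z_{α/2} = 2.576 (for α = 0.01, two-sided)
z_β = 0.613 (for power = 0.73)
d = 0.27

n = ((2.576 + 0.613) / 0.27)²
n = (11.811)²
n ≈ 139.50
Round up to the next whole number: n = 140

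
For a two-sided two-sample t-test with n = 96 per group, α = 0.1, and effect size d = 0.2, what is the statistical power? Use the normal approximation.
Power ≈ 0.40

Power calculation (two-sample t-test, normal approximation):
z_β = d · √(n/2) - z_{α/2}
z_β = 0.2 · √(96/2) - 1.645
z_β = 0.2 · 6.928 - 1.645
z_β = -0.259

Power = Φ(z_β) = Φ(-0.259) ≈ 0.398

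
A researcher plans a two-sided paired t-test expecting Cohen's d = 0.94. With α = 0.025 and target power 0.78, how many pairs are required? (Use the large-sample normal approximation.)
n = 11 pairs

Sample size formula (paired t-test, normal approximation):
n = ((z_{α/2} + z_β) / d)²

z_{α/2} = 2.241 (for α = 0.025, two-sided)
z_β = 0.772 (for power = 0.78)
d = 0.94

n = ((2.241 + 0.772) / 0.94)²
n = (3.205)²
n ≈ 10.27
Round up to the next whole number: n = 11 pairs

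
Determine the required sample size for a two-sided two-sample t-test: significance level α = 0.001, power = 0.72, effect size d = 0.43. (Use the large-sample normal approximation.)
n = 163 per group

Sample size formula (two-sample t-test, normal approximation):
n = 2 · ((z_{α/2} + z_β) / d)²

z_{α/2} = 3.291 (for α = 0.001, two-sided)
z_β = 0.583 (for power = 0.72)
d = 0.43

n = 2 · ((3.291 + 0.583) / 0.43)²
n = 2 · (9.009)²
n ≈ 162.32
Round up to the next whole number: n = 163 per group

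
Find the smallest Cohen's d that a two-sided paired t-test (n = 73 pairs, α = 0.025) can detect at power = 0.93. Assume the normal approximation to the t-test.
d ≈ 0.44

Minimum detectable effect (paired t-test, normal approximation):
d = (z_{α/2} + z_β) / √n
d = (2.241 + 1.476) / √73
d = 3.717 / 8.544
d ≈ 0.44

By Cohen's convention (0.2 small / 0.5 medium / 0.8 large): small effect.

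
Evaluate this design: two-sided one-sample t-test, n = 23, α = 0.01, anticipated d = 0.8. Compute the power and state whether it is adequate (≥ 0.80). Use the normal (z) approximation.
Power ≈ 0.90; the study is adequately powered (power ≥ 0.80)

Power calculation (one-sample t-test, normal approximation):
z_β = d · √n - z_{α/2}
z_β = 0.8 · √23 - 2.576
z_β = 0.8 · 4.796 - 2.576
z_β = 1.261

Power = Φ(z_β) = Φ(1.261) ≈ 0.896

Effect size d = 0.8 is large by Cohen's convention (0.2/0.5/0.8).

Threshold: power ≥ 0.80 is conventionally adequate.
Power ≈ 0.90 → the study is adequately powered (power ≥ 0.80).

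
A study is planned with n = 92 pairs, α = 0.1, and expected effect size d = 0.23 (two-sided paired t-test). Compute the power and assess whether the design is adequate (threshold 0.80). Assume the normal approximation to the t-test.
Power ≈ 0.71; the study is underpowered (power < 0.80)

Power calculation (paired t-test, normal approximation):
z_β = d · √n - z_{α/2}
z_β = 0.23 · √92 - 1.645
z_β = 0.23 · 9.592 - 1.645
z_β = 0.561

Power = Φ(z_β) = Φ(0.561) ≈ 0.713

Effect size d = 0.23 is small by Cohen's convention (0.2/0.5/0.8).

Threshold: power ≥ 0.80 is conventionally adequate.
Power ≈ 0.71 → the study is underpowered (power < 0.80).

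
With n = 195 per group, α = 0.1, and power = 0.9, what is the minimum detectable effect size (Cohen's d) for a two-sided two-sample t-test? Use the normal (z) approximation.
d ≈ 0.30

Minimum detectable effect (two-sample t-test, normal approximation):
d = (z_{α/2} + z_β) / √(n/2)
d = (1.645 + 1.282) / √(195/2)
d = 2.926 / 9.874
d ≈ 0.30

By Cohen's convention (0.2 small / 0.5 medium / 0.8 large): small effect.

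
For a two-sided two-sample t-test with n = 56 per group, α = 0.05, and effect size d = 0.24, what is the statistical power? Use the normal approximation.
Power ≈ 0.25

Power calculation (two-sample t-test, normal approximation):
z_β = d · √(n/2) - z_{α/2}
z_β = 0.24 · √(56/2) - 1.960
z_β = 0.24 · 5.292 - 1.960
z_β = -0.690

Power = Φ(z_β) = Φ(-0.690) ≈ 0.245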